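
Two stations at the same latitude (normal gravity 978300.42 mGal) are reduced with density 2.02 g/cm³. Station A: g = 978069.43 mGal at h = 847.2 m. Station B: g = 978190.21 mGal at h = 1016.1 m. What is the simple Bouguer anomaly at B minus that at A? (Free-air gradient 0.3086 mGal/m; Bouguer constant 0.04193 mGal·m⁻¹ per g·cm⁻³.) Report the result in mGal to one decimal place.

158.6

Δg_SB(A) = 978069.43 − 978300.42 + 0.3086×847.2 − 0.04193×2.02×847.2 = -41.30 mGal
Δg_SB(B) = 978190.21 − 978300.42 + 0.3086×1016.1 − 0.04193×2.02×1016.1 = 117.30 mGal
Difference = 117.30 − (-41.30) = 158.60 mGal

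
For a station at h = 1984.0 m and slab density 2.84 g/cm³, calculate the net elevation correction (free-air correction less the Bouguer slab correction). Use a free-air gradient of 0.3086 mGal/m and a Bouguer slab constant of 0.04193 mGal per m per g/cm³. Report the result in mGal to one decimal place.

Combined gradient = 0.3086 − 0.04193 × 2.84 = 0.1895188 mGal/m
Combined elevation correction = 0.1895188 × 1984.0 = 376.0 mGal

376.0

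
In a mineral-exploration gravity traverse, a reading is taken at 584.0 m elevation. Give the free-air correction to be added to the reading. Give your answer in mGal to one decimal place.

Free-air correction = 0.3086 × 584.0 = 180.2 mGal

180.2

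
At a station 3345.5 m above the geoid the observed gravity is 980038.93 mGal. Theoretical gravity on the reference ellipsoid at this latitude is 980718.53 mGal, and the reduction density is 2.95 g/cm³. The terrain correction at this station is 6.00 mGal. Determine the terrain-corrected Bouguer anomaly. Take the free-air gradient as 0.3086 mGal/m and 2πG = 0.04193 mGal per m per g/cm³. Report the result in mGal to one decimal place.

-55.0

Free-air correction = 0.3086 × 3345.5 = 1032.42 mGal
Free-air anomaly = 980038.93 − 980718.53 + (1032.42) = 352.82 mGal
Bouguer slab correction = 0.04193 × 2.95 × 3345.5 = 413.82 mGal
Simple Bouguer anomaly = 352.82 − (413.82) = -61.00 mGal
Complete Bouguer anomaly = -61.00 + 6.00 = -55.00 mGal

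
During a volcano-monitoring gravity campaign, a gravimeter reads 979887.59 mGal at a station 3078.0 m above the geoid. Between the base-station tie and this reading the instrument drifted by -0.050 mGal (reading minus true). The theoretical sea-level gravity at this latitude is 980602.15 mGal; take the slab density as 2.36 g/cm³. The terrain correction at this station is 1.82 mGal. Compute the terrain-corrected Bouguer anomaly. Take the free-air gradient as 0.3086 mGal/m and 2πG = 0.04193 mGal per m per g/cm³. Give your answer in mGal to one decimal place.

Drift-corrected reading = 979887.59 − (-0.050) = 979887.640 mGal
Free-air correction = 0.3086 × 3078.0 = 949.87 mGal
Free-air anomaly = 979887.640 − 980602.15 + (949.87) = 235.360 mGal
Bouguer slab correction = 0.04193 × 2.36 × 3078.0 = 304.58 mGal
Simple Bouguer anomaly = 235.360 − (304.58) = -69.220 mGal
Complete Bouguer anomaly = -69.220 + 1.82 = -67.400 mGal

-67.4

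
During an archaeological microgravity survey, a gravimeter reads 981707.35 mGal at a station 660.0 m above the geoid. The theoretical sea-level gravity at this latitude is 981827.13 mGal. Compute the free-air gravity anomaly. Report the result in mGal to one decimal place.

Free-air correction = 0.3086 × 660.0 = 203.68 mGal
Free-air anomaly = 981707.35 − 981827.13 + (203.68) = 83.90 mGal

83.9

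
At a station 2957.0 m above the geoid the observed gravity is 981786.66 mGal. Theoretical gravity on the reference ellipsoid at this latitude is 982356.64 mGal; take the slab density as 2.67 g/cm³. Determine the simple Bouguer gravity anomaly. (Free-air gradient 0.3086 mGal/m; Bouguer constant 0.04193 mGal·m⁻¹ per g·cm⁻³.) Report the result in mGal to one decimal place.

11.5

Free-air correction = 0.3086 × 2957.0 = 912.53 mGal
Free-air anomaly = 981786.66 − 982356.64 + (912.53) = 342.55 mGal
Bouguer slab correction = 0.04193 × 2.67 × 2957.0 = 331.05 mGal
Simple Bouguer anomaly = 342.55 − (331.05) = 11.50 mGal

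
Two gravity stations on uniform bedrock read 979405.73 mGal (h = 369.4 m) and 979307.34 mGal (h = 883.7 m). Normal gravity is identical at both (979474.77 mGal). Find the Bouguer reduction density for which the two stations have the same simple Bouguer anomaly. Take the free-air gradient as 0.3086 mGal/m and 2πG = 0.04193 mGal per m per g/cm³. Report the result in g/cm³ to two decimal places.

Δg_obs = 979307.34 − 979405.73 = -98.39 mGal over Δh = 883.7 − 369.4 = 514.3 m
Equal Bouguer anomalies ⇒ Δg_obs + (0.3086 − 0.04193ρ)·Δh = 0
0.3086 − 0.04193ρ = −Δg_obs/Δh = 0.19131
ρ = (0.3086 − 0.19131) / 0.04193 = 2.80 g/cm³

2.80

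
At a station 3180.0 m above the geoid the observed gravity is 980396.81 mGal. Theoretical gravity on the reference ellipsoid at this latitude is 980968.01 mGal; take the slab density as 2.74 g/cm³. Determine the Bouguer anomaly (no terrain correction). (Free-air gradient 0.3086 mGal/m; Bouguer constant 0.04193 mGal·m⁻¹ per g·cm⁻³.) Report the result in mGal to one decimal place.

44.8

Free-air correction = 0.3086 × 3180.0 = 981.35 mGal
Free-air anomaly = 980396.81 − 980968.01 + (981.35) = 410.15 mGal
Bouguer slab correction = 0.04193 × 2.74 × 3180.0 = 365.34 mGal
Simple Bouguer anomaly = 410.15 − (365.34) = 44.81 mGal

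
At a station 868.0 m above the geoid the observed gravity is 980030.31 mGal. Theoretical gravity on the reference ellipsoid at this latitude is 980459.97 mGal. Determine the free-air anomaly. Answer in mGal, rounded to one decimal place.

Free-air correction = 0.3086 × 868.0 = 267.86 mGal
Free-air anomaly = 980030.31 − 980459.97 + (267.86) = -161.80 mGal

-161.8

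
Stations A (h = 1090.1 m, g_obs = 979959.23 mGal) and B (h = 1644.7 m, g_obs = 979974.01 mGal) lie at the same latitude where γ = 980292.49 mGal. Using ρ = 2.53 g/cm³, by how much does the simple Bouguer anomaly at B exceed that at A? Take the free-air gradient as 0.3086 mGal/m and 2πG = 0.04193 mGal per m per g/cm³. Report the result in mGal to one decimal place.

Δg_SB(A) = 979959.23 − 980292.49 + 0.3086×1090.1 − 0.04193×2.53×1090.1 = -112.50 mGal
Δg_SB(B) = 979974.01 − 980292.49 + 0.3086×1644.7 − 0.04193×2.53×1644.7 = 14.60 mGal
Difference = 14.60 − (-112.50) = 127.10 mGal

127.1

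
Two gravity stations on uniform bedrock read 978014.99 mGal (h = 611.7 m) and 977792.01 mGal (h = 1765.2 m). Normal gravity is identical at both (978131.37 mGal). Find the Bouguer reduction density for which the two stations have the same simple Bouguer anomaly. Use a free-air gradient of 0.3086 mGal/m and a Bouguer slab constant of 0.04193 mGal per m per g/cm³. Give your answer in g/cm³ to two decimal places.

2.75

Δg_obs = 977792.01 − 978014.99 = -222.98 mGal over Δh = 1765.2 − 611.7 = 1153.5 m
Equal Bouguer anomalies ⇒ Δg_obs + (0.3086 − 0.04193ρ)·Δh = 0
0.3086 − 0.04193ρ = −Δg_obs/Δh = 0.19331
ρ = (0.3086 − 0.19331) / 0.04193 = 2.75 g/cm³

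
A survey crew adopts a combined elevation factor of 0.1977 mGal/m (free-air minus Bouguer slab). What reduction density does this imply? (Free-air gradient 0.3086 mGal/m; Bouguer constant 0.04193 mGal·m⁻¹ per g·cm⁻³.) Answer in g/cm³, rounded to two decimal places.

2.64

0.1977 = 0.3086 − 0.04193 × ρ
ρ = (0.3086 − 0.1977) / 0.04193 = 2.64 g/cm³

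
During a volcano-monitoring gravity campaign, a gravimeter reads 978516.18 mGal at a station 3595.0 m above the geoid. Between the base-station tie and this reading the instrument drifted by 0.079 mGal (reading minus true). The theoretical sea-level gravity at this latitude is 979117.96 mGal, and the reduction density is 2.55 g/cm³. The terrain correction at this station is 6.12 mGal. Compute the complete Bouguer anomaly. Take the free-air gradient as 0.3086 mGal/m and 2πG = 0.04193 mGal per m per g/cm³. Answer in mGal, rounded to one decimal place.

129.3

Drift-corrected reading = 978516.18 − (0.079) = 978516.101 mGal
Free-air correction = 0.3086 × 3595.0 = 1109.42 mGal
Free-air anomaly = 978516.101 − 979117.96 + (1109.42) = 507.561 mGal
Bouguer slab correction = 0.04193 × 2.55 × 3595.0 = 384.38 mGal
Simple Bouguer anomaly = 507.561 − (384.38) = 123.181 mGal
Complete Bouguer anomaly = 123.181 + 6.12 = 129.301 mGal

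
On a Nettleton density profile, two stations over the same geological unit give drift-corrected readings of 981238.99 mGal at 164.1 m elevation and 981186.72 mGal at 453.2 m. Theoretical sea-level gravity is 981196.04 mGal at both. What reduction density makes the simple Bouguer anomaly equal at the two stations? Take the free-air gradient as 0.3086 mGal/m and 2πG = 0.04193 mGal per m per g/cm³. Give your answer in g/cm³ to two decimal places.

Δg_obs = 981186.72 − 981238.99 = -52.27 mGal over Δh = 453.2 − 164.1 = 289.1 m
Equal Bouguer anomalies ⇒ Δg_obs + (0.3086 − 0.04193ρ)·Δh = 0
0.3086 − 0.04193ρ = −Δg_obs/Δh = 0.18080
ρ = (0.3086 − 0.18080) / 0.04193 = 3.05 g/cm³

3.05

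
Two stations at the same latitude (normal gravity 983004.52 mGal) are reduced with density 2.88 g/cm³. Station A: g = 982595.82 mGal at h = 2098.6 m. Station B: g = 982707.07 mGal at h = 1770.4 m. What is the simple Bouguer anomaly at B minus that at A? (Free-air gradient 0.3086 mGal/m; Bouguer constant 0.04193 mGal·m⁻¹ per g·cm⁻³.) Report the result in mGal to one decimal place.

49.6

Δg_SB(A) = 982595.82 − 983004.52 + 0.3086×2098.6 − 0.04193×2.88×2098.6 = -14.50 mGal
Δg_SB(B) = 982707.07 − 983004.52 + 0.3086×1770.4 − 0.04193×2.88×1770.4 = 35.10 mGal
Difference = 35.10 − (-14.50) = 49.60 mGal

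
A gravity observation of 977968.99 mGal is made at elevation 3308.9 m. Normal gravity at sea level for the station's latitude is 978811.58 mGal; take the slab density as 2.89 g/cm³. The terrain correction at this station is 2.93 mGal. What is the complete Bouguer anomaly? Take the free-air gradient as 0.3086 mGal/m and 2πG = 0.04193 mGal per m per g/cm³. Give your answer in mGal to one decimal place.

Free-air correction = 0.3086 × 3308.9 = 1021.13 mGal
Free-air anomaly = 977968.99 − 978811.58 + (1021.13) = 178.54 mGal
Bouguer slab correction = 0.04193 × 2.89 × 3308.9 = 400.96 mGal
Simple Bouguer anomaly = 178.54 − (400.96) = -222.42 mGal
Complete Bouguer anomaly = -222.42 + 2.93 = -219.49 mGal

-219.5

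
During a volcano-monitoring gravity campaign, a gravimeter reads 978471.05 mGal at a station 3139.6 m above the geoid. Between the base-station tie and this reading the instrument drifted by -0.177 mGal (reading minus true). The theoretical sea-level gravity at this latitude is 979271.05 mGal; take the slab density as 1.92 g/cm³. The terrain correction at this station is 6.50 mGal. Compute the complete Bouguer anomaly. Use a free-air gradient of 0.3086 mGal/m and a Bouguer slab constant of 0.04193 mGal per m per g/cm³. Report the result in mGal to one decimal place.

Drift-corrected reading = 978471.05 − (-0.177) = 978471.227 mGal
Free-air correction = 0.3086 × 3139.6 = 968.88 mGal
Free-air anomaly = 978471.227 − 979271.05 + (968.88) = 169.057 mGal
Bouguer slab correction = 0.04193 × 1.92 × 3139.6 = 252.76 mGal
Simple Bouguer anomaly = 169.057 − (252.76) = -83.703 mGal
Complete Bouguer anomaly = -83.703 + 6.50 = -77.203 mGal

-77.2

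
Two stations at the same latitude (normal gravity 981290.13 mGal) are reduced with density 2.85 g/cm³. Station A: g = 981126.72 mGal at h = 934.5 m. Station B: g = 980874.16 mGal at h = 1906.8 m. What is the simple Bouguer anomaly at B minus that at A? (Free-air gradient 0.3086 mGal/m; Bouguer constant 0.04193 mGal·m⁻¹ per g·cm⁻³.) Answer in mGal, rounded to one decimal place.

Δg_SB(A) = 981126.72 − 981290.13 + 0.3086×934.5 − 0.04193×2.85×934.5 = 13.30 mGal
Δg_SB(B) = 980874.16 − 981290.13 + 0.3086×1906.8 − 0.04193×2.85×1906.8 = -55.40 mGal
Difference = -55.40 − (13.30) = -68.70 mGal

-68.7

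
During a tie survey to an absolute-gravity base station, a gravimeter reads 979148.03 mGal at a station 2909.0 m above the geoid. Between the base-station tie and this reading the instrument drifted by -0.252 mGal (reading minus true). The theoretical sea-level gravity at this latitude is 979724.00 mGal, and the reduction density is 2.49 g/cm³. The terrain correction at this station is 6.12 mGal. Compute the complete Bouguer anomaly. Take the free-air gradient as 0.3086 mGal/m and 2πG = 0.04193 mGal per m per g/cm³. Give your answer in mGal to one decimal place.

Drift-corrected reading = 979148.03 − (-0.252) = 979148.282 mGal
Free-air correction = 0.3086 × 2909.0 = 897.72 mGal
Free-air anomaly = 979148.282 − 979724.00 + (897.72) = 322.002 mGal
Bouguer slab correction = 0.04193 × 2.49 × 2909.0 = 303.72 mGal
Simple Bouguer anomaly = 322.002 − (303.72) = 18.282 mGal
Complete Bouguer anomaly = 18.282 + 6.12 = 24.402 mGal

24.4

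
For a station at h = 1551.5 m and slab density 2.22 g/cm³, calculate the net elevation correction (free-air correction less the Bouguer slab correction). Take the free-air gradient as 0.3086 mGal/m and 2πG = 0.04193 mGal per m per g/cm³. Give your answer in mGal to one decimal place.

Combined gradient = 0.3086 − 0.04193 × 2.22 = 0.2155154 mGal/m
Combined elevation correction = 0.2155154 × 1551.5 = 334.4 mGal

334.4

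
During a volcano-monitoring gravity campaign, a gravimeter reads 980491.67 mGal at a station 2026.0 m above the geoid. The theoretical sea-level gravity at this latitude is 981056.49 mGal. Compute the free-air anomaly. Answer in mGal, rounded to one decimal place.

60.4

Free-air correction = 0.3086 × 2026.0 = 625.22 mGal
Free-air anomaly = 980491.67 − 981056.49 + (625.22) = 60.40 mGal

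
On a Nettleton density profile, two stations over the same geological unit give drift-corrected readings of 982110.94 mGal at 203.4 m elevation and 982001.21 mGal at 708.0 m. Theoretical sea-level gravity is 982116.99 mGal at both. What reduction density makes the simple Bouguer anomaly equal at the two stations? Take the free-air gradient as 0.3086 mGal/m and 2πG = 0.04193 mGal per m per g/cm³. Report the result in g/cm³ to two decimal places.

Δg_obs = 982001.21 − 982110.94 = -109.73 mGal over Δh = 708.0 − 203.4 = 504.6 m
Equal Bouguer anomalies ⇒ Δg_obs + (0.3086 − 0.04193ρ)·Δh = 0
0.3086 − 0.04193ρ = −Δg_obs/Δh = 0.21746
ρ = (0.3086 − 0.21746) / 0.04193 = 2.17 g/cm³

2.17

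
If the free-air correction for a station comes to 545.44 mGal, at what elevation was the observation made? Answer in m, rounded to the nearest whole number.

h = 545.44 / 0.3086 = 1767.47 m

1767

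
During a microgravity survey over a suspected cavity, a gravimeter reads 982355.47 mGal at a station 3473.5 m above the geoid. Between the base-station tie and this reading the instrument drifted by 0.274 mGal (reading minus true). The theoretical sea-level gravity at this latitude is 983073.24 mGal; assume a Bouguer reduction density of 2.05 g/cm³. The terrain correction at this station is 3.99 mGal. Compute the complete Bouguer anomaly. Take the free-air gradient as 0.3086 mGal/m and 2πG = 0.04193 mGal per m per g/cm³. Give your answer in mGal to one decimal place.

59.3

Drift-corrected reading = 982355.47 − (0.274) = 982355.196 mGal
Free-air correction = 0.3086 × 3473.5 = 1071.92 mGal
Free-air anomaly = 982355.196 − 983073.24 + (1071.92) = 353.876 mGal
Bouguer slab correction = 0.04193 × 2.05 × 3473.5 = 298.57 mGal
Simple Bouguer anomaly = 353.876 − (298.57) = 55.306 mGal
Complete Bouguer anomaly = 55.306 + 3.99 = 59.296 mGal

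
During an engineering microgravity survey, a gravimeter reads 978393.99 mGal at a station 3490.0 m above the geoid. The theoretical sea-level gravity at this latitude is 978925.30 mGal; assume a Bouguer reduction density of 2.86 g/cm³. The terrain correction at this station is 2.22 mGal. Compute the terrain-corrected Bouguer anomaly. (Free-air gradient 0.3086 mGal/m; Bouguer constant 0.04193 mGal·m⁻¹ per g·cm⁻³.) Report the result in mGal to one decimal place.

129.4

Free-air correction = 0.3086 × 3490.0 = 1077.01 mGal
Free-air anomaly = 978393.99 − 978925.30 + (1077.01) = 545.70 mGal
Bouguer slab correction = 0.04193 × 2.86 × 3490.0 = 418.52 mGal
Simple Bouguer anomaly = 545.70 − (418.52) = 127.18 mGal
Complete Bouguer anomaly = 127.18 + 2.22 = 129.40 mGal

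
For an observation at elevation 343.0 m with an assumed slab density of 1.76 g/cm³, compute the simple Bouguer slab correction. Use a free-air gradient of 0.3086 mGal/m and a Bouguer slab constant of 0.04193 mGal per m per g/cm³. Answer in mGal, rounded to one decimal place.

Bouguer slab correction = 0.04193 × 1.76 × 343.0 = 25.3 mGal

25.3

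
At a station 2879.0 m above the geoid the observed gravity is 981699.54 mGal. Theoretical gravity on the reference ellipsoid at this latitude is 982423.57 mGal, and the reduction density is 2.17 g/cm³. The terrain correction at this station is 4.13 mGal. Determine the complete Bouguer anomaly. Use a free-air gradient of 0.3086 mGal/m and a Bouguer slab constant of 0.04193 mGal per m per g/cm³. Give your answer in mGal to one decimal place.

Free-air correction = 0.3086 × 2879.0 = 888.46 mGal
Free-air anomaly = 981699.54 − 982423.57 + (888.46) = 164.43 mGal
Bouguer slab correction = 0.04193 × 2.17 × 2879.0 = 261.95 mGal
Simple Bouguer anomaly = 164.43 − (261.95) = -97.52 mGal
Complete Bouguer anomaly = -97.52 + 4.13 = -93.39 mGal

-93.4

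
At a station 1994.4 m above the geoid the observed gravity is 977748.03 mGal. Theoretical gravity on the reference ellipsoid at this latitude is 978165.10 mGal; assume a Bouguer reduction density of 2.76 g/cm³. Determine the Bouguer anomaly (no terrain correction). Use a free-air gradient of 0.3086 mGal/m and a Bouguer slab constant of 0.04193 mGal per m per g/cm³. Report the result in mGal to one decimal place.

Free-air correction = 0.3086 × 1994.4 = 615.47 mGal
Free-air anomaly = 977748.03 − 978165.10 + (615.47) = 198.40 mGal
Bouguer slab correction = 0.04193 × 2.76 × 1994.4 = 230.81 mGal
Simple Bouguer anomaly = 198.40 − (230.81) = -32.41 mGal

-32.4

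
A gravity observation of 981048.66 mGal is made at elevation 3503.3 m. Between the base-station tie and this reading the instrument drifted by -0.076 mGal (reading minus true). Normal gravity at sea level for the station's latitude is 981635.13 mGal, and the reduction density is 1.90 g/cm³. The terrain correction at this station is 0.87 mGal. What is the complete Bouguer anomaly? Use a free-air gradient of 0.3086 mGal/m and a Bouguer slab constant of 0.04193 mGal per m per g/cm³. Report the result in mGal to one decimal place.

Drift-corrected reading = 981048.66 − (-0.076) = 981048.736 mGal
Free-air correction = 0.3086 × 3503.3 = 1081.12 mGal
Free-air anomaly = 981048.736 − 981635.13 + (1081.12) = 494.726 mGal
Bouguer slab correction = 0.04193 × 1.90 × 3503.3 = 279.10 mGal
Simple Bouguer anomaly = 494.726 − (279.10) = 215.626 mGal
Complete Bouguer anomaly = 215.626 + 0.87 = 216.496 mGal

216.5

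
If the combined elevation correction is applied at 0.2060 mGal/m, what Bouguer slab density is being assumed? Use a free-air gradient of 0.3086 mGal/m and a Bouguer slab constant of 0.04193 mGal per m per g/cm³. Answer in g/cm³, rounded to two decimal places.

2.45

0.2060 = 0.3086 − 0.04193 × ρ
ρ = (0.3086 − 0.2060) / 0.04193 = 2.45 g/cm³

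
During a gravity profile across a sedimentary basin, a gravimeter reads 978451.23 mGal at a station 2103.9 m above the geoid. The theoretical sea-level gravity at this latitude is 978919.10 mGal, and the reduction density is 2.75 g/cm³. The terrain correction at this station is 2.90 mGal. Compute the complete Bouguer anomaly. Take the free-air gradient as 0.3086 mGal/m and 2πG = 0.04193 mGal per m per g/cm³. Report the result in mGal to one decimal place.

-58.3

Free-air correction = 0.3086 × 2103.9 = 649.26 mGal
Free-air anomaly = 978451.23 − 978919.10 + (649.26) = 181.39 mGal
Bouguer slab correction = 0.04193 × 2.75 × 2103.9 = 242.60 mGal
Simple Bouguer anomaly = 181.39 − (242.60) = -61.21 mGal
Complete Bouguer anomaly = -61.21 + 2.90 = -58.31 mGal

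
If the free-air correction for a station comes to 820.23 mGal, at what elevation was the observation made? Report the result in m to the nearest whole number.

2658

h = 820.23 / 0.3086 = 2657.91 m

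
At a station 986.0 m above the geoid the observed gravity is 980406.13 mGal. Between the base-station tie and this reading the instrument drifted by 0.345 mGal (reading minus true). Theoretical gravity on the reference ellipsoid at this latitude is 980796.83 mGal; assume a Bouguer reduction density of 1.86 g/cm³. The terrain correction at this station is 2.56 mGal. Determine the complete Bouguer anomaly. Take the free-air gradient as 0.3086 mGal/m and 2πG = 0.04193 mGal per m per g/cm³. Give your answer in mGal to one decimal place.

-161.1

Drift-corrected reading = 980406.13 − (0.345) = 980405.785 mGal
Free-air correction = 0.3086 × 986.0 = 304.28 mGal
Free-air anomaly = 980405.785 − 980796.83 + (304.28) = -86.765 mGal
Bouguer slab correction = 0.04193 × 1.86 × 986.0 = 76.90 mGal
Simple Bouguer anomaly = -86.765 − (76.90) = -163.665 mGal
Complete Bouguer anomaly = -163.665 + 2.56 = -161.105 mGal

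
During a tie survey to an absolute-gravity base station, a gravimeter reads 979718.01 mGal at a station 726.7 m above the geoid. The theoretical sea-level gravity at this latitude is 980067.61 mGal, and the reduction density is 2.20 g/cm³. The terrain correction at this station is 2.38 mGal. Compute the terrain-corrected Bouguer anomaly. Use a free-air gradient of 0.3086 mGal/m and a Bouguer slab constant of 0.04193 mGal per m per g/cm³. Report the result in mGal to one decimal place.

-190.0

Free-air correction = 0.3086 × 726.7 = 224.26 mGal
Free-air anomaly = 979718.01 − 980067.61 + (224.26) = -125.34 mGal
Bouguer slab correction = 0.04193 × 2.20 × 726.7 = 67.04 mGal
Simple Bouguer anomaly = -125.34 − (67.04) = -192.38 mGal
Complete Bouguer anomaly = -192.38 + 2.38 = -190.00 mGal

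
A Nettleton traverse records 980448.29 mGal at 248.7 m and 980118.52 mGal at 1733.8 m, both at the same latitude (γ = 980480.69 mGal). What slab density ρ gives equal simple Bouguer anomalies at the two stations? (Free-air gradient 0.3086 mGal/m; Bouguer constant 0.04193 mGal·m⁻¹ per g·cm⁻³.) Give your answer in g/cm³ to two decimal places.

Δg_obs = 980118.52 − 980448.29 = -329.77 mGal over Δh = 1733.8 − 248.7 = 1485.1 m
Equal Bouguer anomalies ⇒ Δg_obs + (0.3086 − 0.04193ρ)·Δh = 0
0.3086 − 0.04193ρ = −Δg_obs/Δh = 0.22205
ρ = (0.3086 − 0.22205) / 0.04193 = 2.06 g/cm³

2.06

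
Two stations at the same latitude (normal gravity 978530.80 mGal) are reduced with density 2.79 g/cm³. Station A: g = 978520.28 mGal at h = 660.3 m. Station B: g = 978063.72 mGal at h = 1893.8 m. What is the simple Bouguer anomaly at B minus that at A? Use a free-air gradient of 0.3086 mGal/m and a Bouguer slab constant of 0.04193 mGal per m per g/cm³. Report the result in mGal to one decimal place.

Δg_SB(A) = 978520.28 − 978530.80 + 0.3086×660.3 − 0.04193×2.79×660.3 = 116.00 mGal
Δg_SB(B) = 978063.72 − 978530.80 + 0.3086×1893.8 − 0.04193×2.79×1893.8 = -104.20 mGal
Difference = -104.20 − (116.00) = -220.20 mGal

-220.2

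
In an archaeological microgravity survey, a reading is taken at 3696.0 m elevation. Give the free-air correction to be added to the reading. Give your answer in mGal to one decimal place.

1140.6

Free-air correction = 0.3086 × 3696.0 = 1140.6 mGal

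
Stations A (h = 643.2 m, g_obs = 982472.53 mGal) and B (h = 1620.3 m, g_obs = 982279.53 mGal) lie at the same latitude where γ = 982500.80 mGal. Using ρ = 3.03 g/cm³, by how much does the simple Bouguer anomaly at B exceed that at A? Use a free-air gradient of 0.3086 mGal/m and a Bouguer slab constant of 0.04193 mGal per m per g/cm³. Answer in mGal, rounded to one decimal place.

-15.6

Δg_SB(A) = 982472.53 − 982500.80 + 0.3086×643.2 − 0.04193×3.03×643.2 = 88.50 mGal
Δg_SB(B) = 982279.53 − 982500.80 + 0.3086×1620.3 − 0.04193×3.03×1620.3 = 72.90 mGal
Difference = 72.90 − (88.50) = -15.60 mGal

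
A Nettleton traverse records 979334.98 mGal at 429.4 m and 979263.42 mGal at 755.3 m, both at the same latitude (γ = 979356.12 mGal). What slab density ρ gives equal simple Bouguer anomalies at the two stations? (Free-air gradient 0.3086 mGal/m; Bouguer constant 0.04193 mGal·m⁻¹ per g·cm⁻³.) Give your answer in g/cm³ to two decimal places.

Δg_obs = 979263.42 − 979334.98 = -71.56 mGal over Δh = 755.3 − 429.4 = 325.9 m
Equal Bouguer anomalies ⇒ Δg_obs + (0.3086 − 0.04193ρ)·Δh = 0
0.3086 − 0.04193ρ = −Δg_obs/Δh = 0.21958
ρ = (0.3086 − 0.21958) / 0.04193 = 2.12 g/cm³

2.12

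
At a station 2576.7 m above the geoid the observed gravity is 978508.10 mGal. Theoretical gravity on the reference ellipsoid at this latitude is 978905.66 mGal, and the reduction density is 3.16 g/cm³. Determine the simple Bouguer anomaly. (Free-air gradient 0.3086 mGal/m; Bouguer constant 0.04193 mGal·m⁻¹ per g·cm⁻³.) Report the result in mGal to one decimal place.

Free-air correction = 0.3086 × 2576.7 = 795.17 mGal
Free-air anomaly = 978508.10 − 978905.66 + (795.17) = 397.61 mGal
Bouguer slab correction = 0.04193 × 3.16 × 2576.7 = 341.41 mGal
Simple Bouguer anomaly = 397.61 − (341.41) = 56.20 mGal

56.2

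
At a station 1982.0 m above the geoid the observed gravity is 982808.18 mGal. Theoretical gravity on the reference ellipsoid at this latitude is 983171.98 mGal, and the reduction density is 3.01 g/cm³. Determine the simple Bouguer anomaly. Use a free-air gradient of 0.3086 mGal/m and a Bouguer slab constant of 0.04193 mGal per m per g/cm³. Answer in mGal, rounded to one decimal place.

-2.3

Free-air correction = 0.3086 × 1982.0 = 611.65 mGal
Free-air anomaly = 982808.18 − 983171.98 + (611.65) = 247.85 mGal
Bouguer slab correction = 0.04193 × 3.01 × 1982.0 = 250.15 mGal
Simple Bouguer anomaly = 247.85 − (250.15) = -2.30 mGal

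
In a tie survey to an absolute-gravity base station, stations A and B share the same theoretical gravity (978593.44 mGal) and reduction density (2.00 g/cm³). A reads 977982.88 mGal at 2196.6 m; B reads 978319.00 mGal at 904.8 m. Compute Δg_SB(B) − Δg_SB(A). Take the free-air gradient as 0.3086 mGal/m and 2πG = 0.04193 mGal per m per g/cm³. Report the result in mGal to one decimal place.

Δg_SB(A) = 977982.88 − 978593.44 + 0.3086×2196.6 − 0.04193×2.00×2196.6 = -116.90 mGal
Δg_SB(B) = 978319.00 − 978593.44 + 0.3086×904.8 − 0.04193×2.00×904.8 = -71.10 mGal
Difference = -71.10 − (-116.90) = 45.80 mGal

45.8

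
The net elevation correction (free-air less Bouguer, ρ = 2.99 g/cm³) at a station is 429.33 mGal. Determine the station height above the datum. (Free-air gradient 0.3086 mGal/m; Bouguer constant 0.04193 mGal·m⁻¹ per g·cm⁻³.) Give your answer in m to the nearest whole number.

2343

Combined gradient = 0.3086 − 0.04193 × 2.99 = 0.1832293 mGal/m
h = 429.33 / 0.1832293 = 2343.13 m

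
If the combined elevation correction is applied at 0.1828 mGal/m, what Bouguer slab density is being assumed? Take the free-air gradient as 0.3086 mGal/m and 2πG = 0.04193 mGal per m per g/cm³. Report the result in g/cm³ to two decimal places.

3.00

0.1828 = 0.3086 − 0.04193 × ρ
ρ = (0.3086 − 0.1828) / 0.04193 = 3.00 g/cm³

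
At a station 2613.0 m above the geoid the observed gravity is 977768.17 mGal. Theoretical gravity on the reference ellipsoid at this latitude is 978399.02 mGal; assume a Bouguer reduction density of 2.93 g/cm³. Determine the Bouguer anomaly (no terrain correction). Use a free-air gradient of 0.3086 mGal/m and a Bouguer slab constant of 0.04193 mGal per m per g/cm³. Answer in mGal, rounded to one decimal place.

Free-air correction = 0.3086 × 2613.0 = 806.37 mGal
Free-air anomaly = 977768.17 − 978399.02 + (806.37) = 175.52 mGal
Bouguer slab correction = 0.04193 × 2.93 × 2613.0 = 321.02 mGal
Simple Bouguer anomaly = 175.52 − (321.02) = -145.50 mGal

-145.5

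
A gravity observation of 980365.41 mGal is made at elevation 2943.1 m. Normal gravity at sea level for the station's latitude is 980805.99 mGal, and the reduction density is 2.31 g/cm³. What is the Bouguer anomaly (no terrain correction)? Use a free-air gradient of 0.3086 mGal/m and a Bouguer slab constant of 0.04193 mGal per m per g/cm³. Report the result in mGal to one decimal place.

Free-air correction = 0.3086 × 2943.1 = 908.24 mGal
Free-air anomaly = 980365.41 − 980805.99 + (908.24) = 467.66 mGal
Bouguer slab correction = 0.04193 × 2.31 × 2943.1 = 285.06 mGal
Simple Bouguer anomaly = 467.66 − (285.06) = 182.60 mGal

182.6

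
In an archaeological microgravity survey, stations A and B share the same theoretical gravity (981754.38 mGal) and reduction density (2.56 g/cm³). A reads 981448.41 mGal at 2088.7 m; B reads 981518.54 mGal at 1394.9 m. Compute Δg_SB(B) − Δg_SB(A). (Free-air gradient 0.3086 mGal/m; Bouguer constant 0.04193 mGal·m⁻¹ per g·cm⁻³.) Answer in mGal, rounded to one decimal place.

Δg_SB(A) = 981448.41 − 981754.38 + 0.3086×2088.7 − 0.04193×2.56×2088.7 = 114.40 mGal
Δg_SB(B) = 981518.54 − 981754.38 + 0.3086×1394.9 − 0.04193×2.56×1394.9 = 44.90 mGal
Difference = 44.90 − (114.40) = -69.50 mGal

-69.5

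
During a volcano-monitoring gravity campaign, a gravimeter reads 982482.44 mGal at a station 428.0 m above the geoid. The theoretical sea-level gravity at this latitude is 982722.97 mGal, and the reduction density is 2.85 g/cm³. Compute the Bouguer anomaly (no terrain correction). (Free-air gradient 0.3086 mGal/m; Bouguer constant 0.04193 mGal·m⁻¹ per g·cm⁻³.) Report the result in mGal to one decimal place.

Free-air correction = 0.3086 × 428.0 = 132.08 mGal
Free-air anomaly = 982482.44 − 982722.97 + (132.08) = -108.45 mGal
Bouguer slab correction = 0.04193 × 2.85 × 428.0 = 51.15 mGal
Simple Bouguer anomaly = -108.45 − (51.15) = -159.60 mGal

-159.6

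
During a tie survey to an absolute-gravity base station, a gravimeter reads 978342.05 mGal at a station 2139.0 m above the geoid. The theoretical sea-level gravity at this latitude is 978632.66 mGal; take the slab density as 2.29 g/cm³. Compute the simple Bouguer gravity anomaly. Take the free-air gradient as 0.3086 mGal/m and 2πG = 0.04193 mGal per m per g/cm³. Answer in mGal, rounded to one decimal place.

164.1

Free-air correction = 0.3086 × 2139.0 = 660.10 mGal
Free-air anomaly = 978342.05 − 978632.66 + (660.10) = 369.49 mGal
Bouguer slab correction = 0.04193 × 2.29 × 2139.0 = 205.39 mGal
Simple Bouguer anomaly = 369.49 − (205.39) = 164.10 mGal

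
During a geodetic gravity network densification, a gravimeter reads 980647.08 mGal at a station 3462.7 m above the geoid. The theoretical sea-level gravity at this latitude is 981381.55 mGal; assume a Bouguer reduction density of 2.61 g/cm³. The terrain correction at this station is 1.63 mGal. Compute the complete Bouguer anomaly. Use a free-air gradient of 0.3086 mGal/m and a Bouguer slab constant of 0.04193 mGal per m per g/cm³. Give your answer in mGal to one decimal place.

-43.2

Free-air correction = 0.3086 × 3462.7 = 1068.59 mGal
Free-air anomaly = 980647.08 − 981381.55 + (1068.59) = 334.12 mGal
Bouguer slab correction = 0.04193 × 2.61 × 3462.7 = 378.95 mGal
Simple Bouguer anomaly = 334.12 − (378.95) = -44.83 mGal
Complete Bouguer anomaly = -44.83 + 1.63 = -43.20 mGal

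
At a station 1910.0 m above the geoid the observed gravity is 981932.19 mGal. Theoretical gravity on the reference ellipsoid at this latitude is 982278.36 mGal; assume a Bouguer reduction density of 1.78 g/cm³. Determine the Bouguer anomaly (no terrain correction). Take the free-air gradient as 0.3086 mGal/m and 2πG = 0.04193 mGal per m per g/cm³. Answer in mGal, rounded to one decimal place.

Free-air correction = 0.3086 × 1910.0 = 589.43 mGal
Free-air anomaly = 981932.19 − 982278.36 + (589.43) = 243.26 mGal
Bouguer slab correction = 0.04193 × 1.78 × 1910.0 = 142.55 mGal
Simple Bouguer anomaly = 243.26 − (142.55) = 100.71 mGal

100.7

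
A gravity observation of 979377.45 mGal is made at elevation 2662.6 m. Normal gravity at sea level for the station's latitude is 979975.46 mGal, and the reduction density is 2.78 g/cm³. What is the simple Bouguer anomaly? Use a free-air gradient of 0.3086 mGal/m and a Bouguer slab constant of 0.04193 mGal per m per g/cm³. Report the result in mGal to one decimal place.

Free-air correction = 0.3086 × 2662.6 = 821.68 mGal
Free-air anomaly = 979377.45 − 979975.46 + (821.68) = 223.67 mGal
Bouguer slab correction = 0.04193 × 2.78 × 2662.6 = 310.37 mGal
Simple Bouguer anomaly = 223.67 − (310.37) = -86.70 mGal

-86.7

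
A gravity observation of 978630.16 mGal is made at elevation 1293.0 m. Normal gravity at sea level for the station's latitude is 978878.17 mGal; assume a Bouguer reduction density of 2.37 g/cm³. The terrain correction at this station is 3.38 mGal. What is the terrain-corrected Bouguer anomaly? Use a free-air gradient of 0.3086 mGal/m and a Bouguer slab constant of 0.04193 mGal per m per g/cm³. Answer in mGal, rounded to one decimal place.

Free-air correction = 0.3086 × 1293.0 = 399.02 mGal
Free-air anomaly = 978630.16 − 978878.17 + (399.02) = 151.01 mGal
Bouguer slab correction = 0.04193 × 2.37 × 1293.0 = 128.49 mGal
Simple Bouguer anomaly = 151.01 − (128.49) = 22.52 mGal
Complete Bouguer anomaly = 22.52 + 3.38 = 25.90 mGal

25.9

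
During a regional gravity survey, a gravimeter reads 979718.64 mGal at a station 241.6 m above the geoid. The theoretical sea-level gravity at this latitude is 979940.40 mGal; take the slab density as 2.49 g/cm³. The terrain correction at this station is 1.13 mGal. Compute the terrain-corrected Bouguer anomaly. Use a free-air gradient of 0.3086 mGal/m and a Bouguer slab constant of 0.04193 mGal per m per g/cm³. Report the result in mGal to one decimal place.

Free-air correction = 0.3086 × 241.6 = 74.56 mGal
Free-air anomaly = 979718.64 − 979940.40 + (74.56) = -147.20 mGal
Bouguer slab correction = 0.04193 × 2.49 × 241.6 = 25.22 mGal
Simple Bouguer anomaly = -147.20 − (25.22) = -172.42 mGal
Complete Bouguer anomaly = -172.42 + 1.13 = -171.29 mGal

-171.3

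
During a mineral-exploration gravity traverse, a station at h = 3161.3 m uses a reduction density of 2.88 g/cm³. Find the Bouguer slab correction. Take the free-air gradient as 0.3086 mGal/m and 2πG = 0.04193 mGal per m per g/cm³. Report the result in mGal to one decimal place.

Bouguer slab correction = 0.04193 × 2.88 × 3161.3 = 381.8 mGal

381.8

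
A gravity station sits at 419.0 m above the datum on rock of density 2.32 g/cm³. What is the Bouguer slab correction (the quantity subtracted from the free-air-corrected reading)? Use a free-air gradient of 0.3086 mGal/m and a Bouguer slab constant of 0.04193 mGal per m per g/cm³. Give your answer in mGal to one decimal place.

40.8

Bouguer slab correction = 0.04193 × 2.32 × 419.0 = 40.8 mGal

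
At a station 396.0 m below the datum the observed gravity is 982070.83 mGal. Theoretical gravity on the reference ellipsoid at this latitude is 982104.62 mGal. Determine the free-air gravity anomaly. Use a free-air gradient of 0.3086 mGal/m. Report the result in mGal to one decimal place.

Free-air correction = 0.3086 × -396.0 = -122.21 mGal
Free-air anomaly = 982070.83 − 982104.62 + (-122.21) = -156.00 mGal

-156.0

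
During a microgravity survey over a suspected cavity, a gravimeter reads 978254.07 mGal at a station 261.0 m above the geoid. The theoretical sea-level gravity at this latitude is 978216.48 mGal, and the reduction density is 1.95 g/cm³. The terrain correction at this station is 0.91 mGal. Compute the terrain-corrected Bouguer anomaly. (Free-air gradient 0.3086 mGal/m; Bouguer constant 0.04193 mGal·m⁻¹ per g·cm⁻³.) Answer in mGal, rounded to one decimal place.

97.7

Free-air correction = 0.3086 × 261.0 = 80.54 mGal
Free-air anomaly = 978254.07 − 978216.48 + (80.54) = 118.13 mGal
Bouguer slab correction = 0.04193 × 1.95 × 261.0 = 21.34 mGal
Simple Bouguer anomaly = 118.13 − (21.34) = 96.79 mGal
Complete Bouguer anomaly = 96.79 + 0.91 = 97.70 mGal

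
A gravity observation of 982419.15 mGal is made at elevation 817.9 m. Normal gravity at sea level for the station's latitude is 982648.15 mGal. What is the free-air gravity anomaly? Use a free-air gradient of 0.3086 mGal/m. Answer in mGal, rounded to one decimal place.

23.4

Free-air correction = 0.3086 × 817.9 = 252.40 mGal
Free-air anomaly = 982419.15 − 982648.15 + (252.40) = 23.40 mGal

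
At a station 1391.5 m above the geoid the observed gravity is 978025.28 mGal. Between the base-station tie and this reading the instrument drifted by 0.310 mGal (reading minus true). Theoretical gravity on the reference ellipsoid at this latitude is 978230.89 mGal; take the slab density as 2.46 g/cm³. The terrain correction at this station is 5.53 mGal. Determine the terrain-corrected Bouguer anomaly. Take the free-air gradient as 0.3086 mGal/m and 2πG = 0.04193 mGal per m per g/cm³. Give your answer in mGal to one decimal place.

85.5

Drift-corrected reading = 978025.28 − (0.310) = 978024.970 mGal
Free-air correction = 0.3086 × 1391.5 = 429.42 mGal
Free-air anomaly = 978024.970 − 978230.89 + (429.42) = 223.500 mGal
Bouguer slab correction = 0.04193 × 2.46 × 1391.5 = 143.53 mGal
Simple Bouguer anomaly = 223.500 − (143.53) = 79.970 mGal
Complete Bouguer anomaly = 79.970 + 5.53 = 85.500 mGal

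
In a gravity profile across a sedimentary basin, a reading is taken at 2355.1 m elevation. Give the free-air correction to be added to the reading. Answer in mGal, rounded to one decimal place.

726.8

Free-air correction = 0.3086 × 2355.1 = 726.8 mGal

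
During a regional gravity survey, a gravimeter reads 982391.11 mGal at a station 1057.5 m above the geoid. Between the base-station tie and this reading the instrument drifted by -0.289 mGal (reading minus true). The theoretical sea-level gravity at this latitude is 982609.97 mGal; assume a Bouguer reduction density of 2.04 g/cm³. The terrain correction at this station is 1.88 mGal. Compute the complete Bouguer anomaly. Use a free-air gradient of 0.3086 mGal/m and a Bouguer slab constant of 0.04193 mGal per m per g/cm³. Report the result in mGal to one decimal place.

Drift-corrected reading = 982391.11 − (-0.289) = 982391.399 mGal
Free-air correction = 0.3086 × 1057.5 = 326.34 mGal
Free-air anomaly = 982391.399 − 982609.97 + (326.34) = 107.769 mGal
Bouguer slab correction = 0.04193 × 2.04 × 1057.5 = 90.46 mGal
Simple Bouguer anomaly = 107.769 − (90.46) = 17.309 mGal
Complete Bouguer anomaly = 17.309 + 1.88 = 19.189 mGal

19.2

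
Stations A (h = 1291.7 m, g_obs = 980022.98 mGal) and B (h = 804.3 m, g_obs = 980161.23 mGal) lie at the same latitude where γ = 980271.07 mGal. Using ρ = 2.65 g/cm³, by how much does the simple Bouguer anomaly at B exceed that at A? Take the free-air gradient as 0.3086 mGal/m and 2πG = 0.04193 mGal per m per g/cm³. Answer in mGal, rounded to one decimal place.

42.0

Δg_SB(A) = 980022.98 − 980271.07 + 0.3086×1291.7 − 0.04193×2.65×1291.7 = 7.00 mGal
Δg_SB(B) = 980161.23 − 980271.07 + 0.3086×804.3 − 0.04193×2.65×804.3 = 49.00 mGal
Difference = 49.00 − (7.00) = 42.00 mGal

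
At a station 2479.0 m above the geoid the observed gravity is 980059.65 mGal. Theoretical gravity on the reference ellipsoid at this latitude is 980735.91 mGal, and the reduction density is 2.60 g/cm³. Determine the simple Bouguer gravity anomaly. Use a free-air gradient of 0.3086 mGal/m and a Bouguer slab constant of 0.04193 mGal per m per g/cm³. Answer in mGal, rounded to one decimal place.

Free-air correction = 0.3086 × 2479.0 = 765.02 mGal
Free-air anomaly = 980059.65 − 980735.91 + (765.02) = 88.76 mGal
Bouguer slab correction = 0.04193 × 2.60 × 2479.0 = 270.26 mGal
Simple Bouguer anomaly = 88.76 − (270.26) = -181.50 mGal

-181.5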